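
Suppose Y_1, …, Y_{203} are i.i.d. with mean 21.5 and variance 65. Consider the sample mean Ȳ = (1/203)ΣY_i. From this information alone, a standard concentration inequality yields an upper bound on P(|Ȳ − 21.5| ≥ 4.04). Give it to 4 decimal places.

0.0196

With mean and variance of each term known, Chebyshev's inequality bounds the deviation of the sum (or sample mean).
Var(Ȳ) = Var(Y_i)/n = 65/203 = 0.3202.
Chebyshev: P(|Ȳ − 21.5| ≥ 4.04) ≤ Var(Ȳ)/(4.04)² = 65/(203·4.04²) = 0.0196.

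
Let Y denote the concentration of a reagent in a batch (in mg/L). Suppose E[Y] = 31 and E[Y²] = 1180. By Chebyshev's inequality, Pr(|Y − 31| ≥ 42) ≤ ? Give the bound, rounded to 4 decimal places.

0.1241

Var(Y) = E[Y²] − (E[Y])² = 1180 − 961 = 219.
Chebyshev's inequality: Pr(|Y − μ| ≥ t) ≤ Var(Y)/t² = 219/1764 = 0.1241.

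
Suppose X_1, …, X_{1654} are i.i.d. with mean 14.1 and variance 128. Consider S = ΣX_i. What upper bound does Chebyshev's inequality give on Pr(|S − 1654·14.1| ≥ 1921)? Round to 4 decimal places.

Var(S) = n·Var(X_i) = 1654·128 = 211712.
Chebyshev: Pr(|S − 1654·14.1| ≥ 1921) ≤ Var(S)/1921² = 211712/3690241 = 0.0574.

0.0574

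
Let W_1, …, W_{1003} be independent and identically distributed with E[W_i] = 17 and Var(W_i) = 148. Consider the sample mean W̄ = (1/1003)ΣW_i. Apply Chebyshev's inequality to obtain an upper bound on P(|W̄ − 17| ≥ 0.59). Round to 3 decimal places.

Var(W̄) = Var(W_i)/n = 148/1003 = 0.14756.
Chebyshev: P(|W̄ − 17| ≥ 0.59) ≤ Var(W̄)/(0.59)² = 148/(1003·0.59²) = 0.4239.

0.424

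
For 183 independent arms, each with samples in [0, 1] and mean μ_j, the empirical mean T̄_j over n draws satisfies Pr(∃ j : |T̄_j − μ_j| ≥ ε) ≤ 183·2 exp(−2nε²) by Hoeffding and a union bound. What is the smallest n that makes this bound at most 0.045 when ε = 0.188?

128

Need 2·183·exp(−2nε²) ≤ 0.045, i.e. exp(−2nε²) ≤ 0.045/366.
So 2nε² ≥ ln(366/0.045) = 9.003726.
Hence n ≥ 9.003726/(2·0.188²) = 127.373.
The smallest integer n is 128.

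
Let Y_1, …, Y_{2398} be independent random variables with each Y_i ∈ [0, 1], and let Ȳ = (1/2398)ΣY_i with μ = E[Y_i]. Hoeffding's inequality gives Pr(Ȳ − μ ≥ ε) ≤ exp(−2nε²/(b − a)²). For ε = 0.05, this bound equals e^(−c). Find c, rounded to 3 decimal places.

c = 2nε²/(b − a)² = 2·2398·0.05² / 1² = 11.9900.

11.990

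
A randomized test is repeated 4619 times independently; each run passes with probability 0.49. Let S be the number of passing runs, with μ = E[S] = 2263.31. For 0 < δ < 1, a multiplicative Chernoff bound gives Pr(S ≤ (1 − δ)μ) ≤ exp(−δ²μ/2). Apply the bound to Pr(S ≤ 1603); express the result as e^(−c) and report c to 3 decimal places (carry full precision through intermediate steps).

Write 1603 = (1 − δ)μ, so δ = 1 − 1603/2263.31 = 0.2917453…
Then the exponent is δ²μ/2 = (μ − 1603)²/(2μ) = 96.321162.

96.321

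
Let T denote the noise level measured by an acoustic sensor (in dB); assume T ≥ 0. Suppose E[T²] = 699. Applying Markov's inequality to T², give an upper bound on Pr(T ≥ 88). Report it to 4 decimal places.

0.0903

Since T ≥ 0, the event {T ≥ 88} is the same as {T² ≥ 7744}.
Markov's inequality applied to T² gives Pr(T² ≥ 7744) ≤ E[T²]/7744 = 699/7744 = 0.0903.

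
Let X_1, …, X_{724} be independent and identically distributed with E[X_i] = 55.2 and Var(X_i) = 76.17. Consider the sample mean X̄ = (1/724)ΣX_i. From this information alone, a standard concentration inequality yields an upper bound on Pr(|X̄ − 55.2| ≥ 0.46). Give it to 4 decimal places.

0.4972

With mean and variance of each term known, Chebyshev's inequality bounds the deviation of the sum (or sample mean).
Var(X̄) = Var(X_i)/n = 76.17/724 = 0.10521.
Chebyshev: Pr(|X̄ − 55.2| ≥ 0.46) ≤ Var(X̄)/(0.46)² = 76.17/(724·0.46²) = 0.4972.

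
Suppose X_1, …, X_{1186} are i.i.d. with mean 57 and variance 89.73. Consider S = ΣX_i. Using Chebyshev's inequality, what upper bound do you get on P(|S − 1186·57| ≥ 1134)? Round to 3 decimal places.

0.083

Var(S) = n·Var(X_i) = 1186·89.73 = 106419.78.
Chebyshev: P(|S − 1186·57| ≥ 1134) ≤ Var(S)/1134² = 106419.78/1285956 = 0.0828.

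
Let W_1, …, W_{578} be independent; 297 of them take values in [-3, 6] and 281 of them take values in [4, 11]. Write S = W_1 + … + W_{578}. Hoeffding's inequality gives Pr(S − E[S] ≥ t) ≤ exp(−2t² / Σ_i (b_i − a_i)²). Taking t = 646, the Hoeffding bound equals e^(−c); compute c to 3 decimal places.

22.065

Σ(b_i − a_i)² = 297·9² + 281·7² = 37826.
c = 2t² / 37826 = 2·646² / 37826 = 22.0650.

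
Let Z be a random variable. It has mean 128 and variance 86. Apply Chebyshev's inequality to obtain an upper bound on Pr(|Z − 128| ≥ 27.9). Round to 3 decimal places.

0.110

Chebyshev: Pr(|Z − μ| ≥ t) ≤ Var(Z)/t².
Bound = 86 / 778.41 = 0.1105.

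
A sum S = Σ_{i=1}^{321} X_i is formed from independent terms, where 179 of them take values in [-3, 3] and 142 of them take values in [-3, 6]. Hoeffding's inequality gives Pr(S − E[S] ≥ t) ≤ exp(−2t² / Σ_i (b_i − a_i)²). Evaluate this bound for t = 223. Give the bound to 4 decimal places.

Σ(b_i − a_i)² = 179·6² + 142·9² = 17946.
Exponent = 2·223² / 17946 = 5.54207.
Bound = exp(−5.54207) = 0.00392.

0.0039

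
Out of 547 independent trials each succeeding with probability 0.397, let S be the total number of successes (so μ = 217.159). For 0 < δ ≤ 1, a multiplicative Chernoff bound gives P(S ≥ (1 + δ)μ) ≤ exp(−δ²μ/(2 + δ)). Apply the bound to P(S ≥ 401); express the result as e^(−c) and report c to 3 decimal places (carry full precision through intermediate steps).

Write 401 = (1 + δ)μ, so δ = 401/217.159 − 1 = 0.8465732…
Then the exponent is δ²μ/(2 + δ) = (401 − μ)² / (μ·(2 + δ)) = 54.674466.

54.674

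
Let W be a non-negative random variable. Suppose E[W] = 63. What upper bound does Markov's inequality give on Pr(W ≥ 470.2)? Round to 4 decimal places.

0.1340

Markov's inequality: for a non-negative random variable, Pr(W ≥ a) ≤ E[W]/a.
Here E[W] = 63 and a = 470.2, so the bound is 63/470.2 = 0.1340.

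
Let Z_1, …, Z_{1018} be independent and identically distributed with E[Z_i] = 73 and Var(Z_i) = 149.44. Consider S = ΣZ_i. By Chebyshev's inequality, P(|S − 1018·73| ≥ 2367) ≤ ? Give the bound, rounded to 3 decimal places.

0.027

Var(S) = n·Var(Z_i) = 1018·149.44 = 152129.92.
Chebyshev: P(|S − 1018·73| ≥ 2367) ≤ Var(S)/2367² = 152129.92/5602689 = 0.0272.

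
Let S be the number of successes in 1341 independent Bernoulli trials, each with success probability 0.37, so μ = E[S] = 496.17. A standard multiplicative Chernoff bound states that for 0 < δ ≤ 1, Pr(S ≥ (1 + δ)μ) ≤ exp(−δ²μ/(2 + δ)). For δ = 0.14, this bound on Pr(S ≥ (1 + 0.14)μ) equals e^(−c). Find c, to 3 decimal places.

4.544

c = δ²μ/(2 + δ) = 0.14²·496.17/(2 + 0.14) = 4.5444.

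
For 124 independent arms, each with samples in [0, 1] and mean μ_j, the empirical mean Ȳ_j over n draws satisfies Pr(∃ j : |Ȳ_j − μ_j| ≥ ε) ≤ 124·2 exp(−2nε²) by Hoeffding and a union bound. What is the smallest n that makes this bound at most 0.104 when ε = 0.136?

211

Need 2·124·exp(−2nε²) ≤ 0.104, i.e. exp(−2nε²) ≤ 0.104/248.
So 2nε² ≥ ln(248/0.104) = 7.776793.
Hence n ≥ 7.776793/(2·0.136²) = 210.229.
The smallest integer n is 211.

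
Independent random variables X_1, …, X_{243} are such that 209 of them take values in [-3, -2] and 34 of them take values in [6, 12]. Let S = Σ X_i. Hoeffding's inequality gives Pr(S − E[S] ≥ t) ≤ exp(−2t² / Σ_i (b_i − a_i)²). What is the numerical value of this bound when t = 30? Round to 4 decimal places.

0.2848

Σ(b_i − a_i)² = 209·1² + 34·6² = 1433.
Exponent = 2·30² / 1433 = 1.25611.
Bound = exp(−1.25611) = 0.28476.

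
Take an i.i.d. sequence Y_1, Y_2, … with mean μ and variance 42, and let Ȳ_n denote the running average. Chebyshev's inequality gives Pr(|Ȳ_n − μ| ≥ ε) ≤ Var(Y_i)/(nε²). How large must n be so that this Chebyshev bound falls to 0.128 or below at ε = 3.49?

27

Require 42/(n·3.49²) ≤ 0.128, i.e. n ≥ 42/(0.128·3.49²) = 26.939.
The smallest integer n is 27.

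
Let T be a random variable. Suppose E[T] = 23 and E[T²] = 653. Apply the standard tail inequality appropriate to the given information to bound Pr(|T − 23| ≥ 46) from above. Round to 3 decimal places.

0.059

The first two moments determine the variance, so Chebyshev's inequality is the sharpest standard bound available.
Var(T) = E[T²] − (E[T])² = 653 − 529 = 124.
Chebyshev's inequality: Pr(|T − μ| ≥ t) ≤ Var(T)/t² = 124/2116 = 0.0586.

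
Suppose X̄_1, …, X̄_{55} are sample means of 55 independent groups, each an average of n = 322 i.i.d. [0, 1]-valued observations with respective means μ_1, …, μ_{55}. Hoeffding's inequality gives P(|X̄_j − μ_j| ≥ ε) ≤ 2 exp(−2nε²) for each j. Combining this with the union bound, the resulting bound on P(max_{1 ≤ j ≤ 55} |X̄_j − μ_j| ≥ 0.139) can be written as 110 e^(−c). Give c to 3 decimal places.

12.443

Union bound over the 55 events: P(max_{1 ≤ j ≤ 55} |X̄_j − μ_j| ≥ 0.139) ≤ 55·2·exp(−2nε²) = 110 exp(−2·322·0.139²).
So c = 2·322·0.139² = 12.4427.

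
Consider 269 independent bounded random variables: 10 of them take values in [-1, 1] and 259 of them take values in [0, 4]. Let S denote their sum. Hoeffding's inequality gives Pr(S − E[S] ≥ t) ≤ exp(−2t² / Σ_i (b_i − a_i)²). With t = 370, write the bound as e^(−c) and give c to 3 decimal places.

65.440

Σ(b_i − a_i)² = 10·2² + 259·4² = 4184.
c = 2t² / 4184 = 2·370² / 4184 = 65.4398.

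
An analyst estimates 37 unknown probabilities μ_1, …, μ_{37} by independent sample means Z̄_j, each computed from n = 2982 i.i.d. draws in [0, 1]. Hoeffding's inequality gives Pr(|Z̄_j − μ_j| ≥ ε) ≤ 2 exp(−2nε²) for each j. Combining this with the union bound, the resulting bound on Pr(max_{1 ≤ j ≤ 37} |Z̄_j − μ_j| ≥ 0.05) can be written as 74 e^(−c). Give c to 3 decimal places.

14.910

Union bound over the 37 events: Pr(max_{1 ≤ j ≤ 37} |Z̄_j − μ_j| ≥ 0.05) ≤ 37·2·exp(−2nε²) = 74 exp(−2·2982·0.05²).
So c = 2·2982·0.05² = 14.9100.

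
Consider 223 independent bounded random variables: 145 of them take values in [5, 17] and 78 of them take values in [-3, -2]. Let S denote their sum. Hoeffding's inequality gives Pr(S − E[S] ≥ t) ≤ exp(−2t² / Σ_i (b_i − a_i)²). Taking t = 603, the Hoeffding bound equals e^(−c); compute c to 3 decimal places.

34.699

Σ(b_i − a_i)² = 145·12² + 78·1² = 20958.
c = 2t² / 20958 = 2·603² / 20958 = 34.6988.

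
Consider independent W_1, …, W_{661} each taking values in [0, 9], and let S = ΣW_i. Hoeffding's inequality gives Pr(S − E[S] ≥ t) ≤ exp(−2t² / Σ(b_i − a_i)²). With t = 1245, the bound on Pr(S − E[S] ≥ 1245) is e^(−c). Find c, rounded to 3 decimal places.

57.900

Σ(b_i − a_i)² = 661·(9)² = 53541.
c = 2t²/53541 = 2·1245²/53541 = 57.9005.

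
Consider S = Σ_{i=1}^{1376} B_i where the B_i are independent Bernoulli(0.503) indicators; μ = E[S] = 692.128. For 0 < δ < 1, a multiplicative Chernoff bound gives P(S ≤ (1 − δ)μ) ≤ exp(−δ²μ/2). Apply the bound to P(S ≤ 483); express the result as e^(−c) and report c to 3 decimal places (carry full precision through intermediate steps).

31.594

Write 483 = (1 − δ)μ, so δ = 1 − 483/692.128 = 0.3021522…
Then the exponent is δ²μ/2 = (μ − 483)²/(2μ) = 31.594243.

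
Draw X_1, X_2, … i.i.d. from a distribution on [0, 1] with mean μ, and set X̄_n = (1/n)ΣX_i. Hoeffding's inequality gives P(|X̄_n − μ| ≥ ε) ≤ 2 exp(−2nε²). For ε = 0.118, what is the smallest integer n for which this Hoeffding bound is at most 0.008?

Require 2·exp(−2nε²) ≤ 0.008, i.e. 2nε² ≥ ln(2/0.008) = 5.521461.
So n ≥ 5.521461 / (2·0.118²) = 198.271.
The smallest integer n is 199.

199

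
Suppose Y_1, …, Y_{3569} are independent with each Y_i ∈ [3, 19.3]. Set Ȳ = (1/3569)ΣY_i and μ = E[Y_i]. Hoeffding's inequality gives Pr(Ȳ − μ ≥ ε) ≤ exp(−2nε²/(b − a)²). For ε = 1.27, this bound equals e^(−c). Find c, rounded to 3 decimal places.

c = 2nε²/(b − a)² = 2·3569·1.27² / 16.3² = 43.3320.

43.332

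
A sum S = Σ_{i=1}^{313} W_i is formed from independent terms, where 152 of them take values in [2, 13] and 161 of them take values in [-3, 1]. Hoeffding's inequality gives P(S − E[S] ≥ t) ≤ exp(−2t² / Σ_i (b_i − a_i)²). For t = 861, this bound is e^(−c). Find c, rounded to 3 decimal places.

Σ(b_i − a_i)² = 152·11² + 161·4² = 20968.
c = 2t² / 20968 = 2·861² / 20968 = 70.7097.

70.710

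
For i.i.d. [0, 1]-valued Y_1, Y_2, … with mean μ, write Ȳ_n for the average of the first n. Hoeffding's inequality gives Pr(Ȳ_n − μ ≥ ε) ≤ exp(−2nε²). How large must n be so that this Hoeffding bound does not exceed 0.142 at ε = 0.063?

246

Require exp(−2nε²) ≤ 0.142, i.e. 2nε² ≥ ln(1/0.142) = 1.951928.
So n ≥ 1.951928 / (2·0.063²) = 245.897.
The smallest integer n is 246.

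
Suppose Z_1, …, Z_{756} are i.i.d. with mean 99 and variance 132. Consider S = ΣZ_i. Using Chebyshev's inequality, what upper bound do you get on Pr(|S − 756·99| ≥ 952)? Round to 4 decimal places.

0.1101

Var(S) = n·Var(Z_i) = 756·132 = 99792.
Chebyshev: Pr(|S − 756·99| ≥ 952) ≤ Var(S)/952² = 99792/906304 = 0.1101.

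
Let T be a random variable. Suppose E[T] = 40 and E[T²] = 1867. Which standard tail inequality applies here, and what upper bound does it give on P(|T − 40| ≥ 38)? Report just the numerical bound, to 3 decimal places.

0.185

The first two moments determine the variance, so Chebyshev's inequality is the sharpest standard bound available.
Var(T) = E[T²] − (E[T])² = 1867 − 1600 = 267.
Chebyshev's inequality: P(|T − μ| ≥ t) ≤ Var(T)/t² = 267/1444 = 0.1849.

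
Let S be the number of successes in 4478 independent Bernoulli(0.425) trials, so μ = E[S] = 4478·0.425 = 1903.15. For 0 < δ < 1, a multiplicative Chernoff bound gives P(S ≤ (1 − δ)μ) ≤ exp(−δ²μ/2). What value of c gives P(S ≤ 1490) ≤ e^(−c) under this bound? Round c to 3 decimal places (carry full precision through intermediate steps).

Write 1490 = (1 − δ)μ, so δ = 1 − 1490/1903.15 = 0.2170875…
Then the exponent is δ²μ/2 = (μ − 1490)²/(2μ) = 44.844842.

44.845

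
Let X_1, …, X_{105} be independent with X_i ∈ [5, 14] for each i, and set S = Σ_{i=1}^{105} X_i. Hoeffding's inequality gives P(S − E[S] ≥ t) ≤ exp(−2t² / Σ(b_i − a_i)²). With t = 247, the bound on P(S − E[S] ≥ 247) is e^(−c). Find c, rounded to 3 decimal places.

Σ(b_i − a_i)² = 105·(9)² = 8505.
c = 2t²/8505 = 2·247²/8505 = 14.3466.

14.347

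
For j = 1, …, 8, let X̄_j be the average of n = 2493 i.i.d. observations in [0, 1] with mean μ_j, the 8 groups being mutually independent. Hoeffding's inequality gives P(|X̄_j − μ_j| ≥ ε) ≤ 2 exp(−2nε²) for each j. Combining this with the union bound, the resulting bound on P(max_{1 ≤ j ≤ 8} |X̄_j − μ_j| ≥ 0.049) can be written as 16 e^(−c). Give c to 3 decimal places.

11.971

Union bound over the 8 events: P(max_{1 ≤ j ≤ 8} |X̄_j − μ_j| ≥ 0.049) ≤ 8·2·exp(−2nε²) = 16 exp(−2·2493·0.049²).
So c = 2·2493·0.049² = 11.9714.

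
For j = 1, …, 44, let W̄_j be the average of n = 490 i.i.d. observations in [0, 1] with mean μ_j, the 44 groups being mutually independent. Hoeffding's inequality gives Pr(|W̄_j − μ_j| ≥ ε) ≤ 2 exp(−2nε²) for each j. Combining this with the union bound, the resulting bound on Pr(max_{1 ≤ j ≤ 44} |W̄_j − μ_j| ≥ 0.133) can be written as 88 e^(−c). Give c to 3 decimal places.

17.335

Union bound over the 44 events: Pr(max_{1 ≤ j ≤ 44} |W̄_j − μ_j| ≥ 0.133) ≤ 44·2·exp(−2nε²) = 88 exp(−2·490·0.133²).
So c = 2·490·0.133² = 17.3352.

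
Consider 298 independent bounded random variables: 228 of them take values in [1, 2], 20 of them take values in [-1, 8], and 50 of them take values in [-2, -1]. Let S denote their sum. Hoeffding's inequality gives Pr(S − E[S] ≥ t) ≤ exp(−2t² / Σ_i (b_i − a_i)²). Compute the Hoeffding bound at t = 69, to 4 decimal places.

0.0066

Σ(b_i − a_i)² = 228·1² + 20·9² + 50·1² = 1898.
Exponent = 2·69² / 1898 = 5.01686.
Bound = exp(−5.01686) = 0.00663.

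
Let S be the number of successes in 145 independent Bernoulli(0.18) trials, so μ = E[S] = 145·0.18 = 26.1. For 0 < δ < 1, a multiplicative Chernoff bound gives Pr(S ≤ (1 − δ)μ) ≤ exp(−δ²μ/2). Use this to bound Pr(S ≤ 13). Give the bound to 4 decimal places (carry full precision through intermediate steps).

Write 13 = (1 − δ)μ, so δ = 1 − 13/26.1 = 0.5019157…
Then the exponent is δ²μ/2 = (μ − 13)²/(2μ) = 3.287548.
Bound = exp(−3.287548) = 0.03735.

0.0373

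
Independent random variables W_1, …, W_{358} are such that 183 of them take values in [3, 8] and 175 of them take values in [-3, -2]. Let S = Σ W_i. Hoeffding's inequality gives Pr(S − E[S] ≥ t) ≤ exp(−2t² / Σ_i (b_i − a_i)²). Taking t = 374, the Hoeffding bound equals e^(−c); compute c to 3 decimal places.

Σ(b_i − a_i)² = 183·5² + 175·1² = 4750.
c = 2t² / 4750 = 2·374² / 4750 = 58.8952.

58.895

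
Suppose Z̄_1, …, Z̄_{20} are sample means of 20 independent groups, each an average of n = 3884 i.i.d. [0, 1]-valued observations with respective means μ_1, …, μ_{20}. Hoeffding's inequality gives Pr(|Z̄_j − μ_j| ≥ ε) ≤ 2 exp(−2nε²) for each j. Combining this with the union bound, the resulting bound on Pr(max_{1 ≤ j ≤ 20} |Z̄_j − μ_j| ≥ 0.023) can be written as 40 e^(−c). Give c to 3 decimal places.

4.109

Union bound over the 20 events: Pr(max_{1 ≤ j ≤ 20} |Z̄_j − μ_j| ≥ 0.023) ≤ 20·2·exp(−2nε²) = 40 exp(−2·3884·0.023²).
So c = 2·3884·0.023² = 4.1093.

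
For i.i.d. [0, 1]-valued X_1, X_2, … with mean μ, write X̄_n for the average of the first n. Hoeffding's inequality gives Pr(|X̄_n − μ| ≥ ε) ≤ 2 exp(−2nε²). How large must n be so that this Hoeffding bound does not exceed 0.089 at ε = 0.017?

5385

Require 2·exp(−2nε²) ≤ 0.089, i.e. 2nε² ≥ ln(2/0.089) = 3.112266.
So n ≥ 3.112266 / (2·0.017²) = 5384.543.
The smallest integer n is 5385.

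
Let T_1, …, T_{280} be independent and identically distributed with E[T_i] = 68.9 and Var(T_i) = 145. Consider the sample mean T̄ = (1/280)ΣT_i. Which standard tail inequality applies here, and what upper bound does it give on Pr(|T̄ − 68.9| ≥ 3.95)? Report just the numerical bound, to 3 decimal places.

0.033

With mean and variance of each term known, Chebyshev's inequality bounds the deviation of the sum (or sample mean).
Var(T̄) = Var(T_i)/n = 145/280 = 0.51786.
Chebyshev: Pr(|T̄ − 68.9| ≥ 3.95) ≤ Var(T̄)/(3.95)² = 145/(280·3.95²) = 0.0332.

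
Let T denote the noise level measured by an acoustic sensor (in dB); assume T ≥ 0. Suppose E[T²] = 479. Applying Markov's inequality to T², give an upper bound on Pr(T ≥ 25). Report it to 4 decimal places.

0.7664

Since T ≥ 0, the event {T ≥ 25} is the same as {T² ≥ 625}.
Markov's inequality applied to T² gives Pr(T² ≥ 625) ≤ E[T²]/625 = 479/625 = 0.7664.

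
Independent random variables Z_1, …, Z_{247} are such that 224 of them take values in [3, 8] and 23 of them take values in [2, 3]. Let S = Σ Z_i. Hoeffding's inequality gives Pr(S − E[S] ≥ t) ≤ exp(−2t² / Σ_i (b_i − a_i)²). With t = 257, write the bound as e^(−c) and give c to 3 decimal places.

23.492

Σ(b_i − a_i)² = 224·5² + 23·1² = 5623.
c = 2t² / 5623 = 2·257² / 5623 = 23.4924.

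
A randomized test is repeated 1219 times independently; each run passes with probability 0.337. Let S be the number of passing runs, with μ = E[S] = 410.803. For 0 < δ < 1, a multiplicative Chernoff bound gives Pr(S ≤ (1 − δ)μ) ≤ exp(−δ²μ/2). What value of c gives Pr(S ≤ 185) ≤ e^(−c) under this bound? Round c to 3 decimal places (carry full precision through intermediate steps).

Write 185 = (1 − δ)μ, so δ = 1 − 185/410.803 = 0.5496625…
Then the exponent is δ²μ/2 = (μ − 185)²/(2μ) = 62.057720.

62.058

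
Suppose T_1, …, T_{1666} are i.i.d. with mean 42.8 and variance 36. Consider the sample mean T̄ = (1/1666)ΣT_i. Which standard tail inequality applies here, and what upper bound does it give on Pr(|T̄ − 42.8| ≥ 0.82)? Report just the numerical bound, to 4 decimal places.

With mean and variance of each term known, Chebyshev's inequality bounds the deviation of the sum (or sample mean).
Var(T̄) = Var(T_i)/n = 36/1666 = 0.021609.
Chebyshev: Pr(|T̄ − 42.8| ≥ 0.82) ≤ Var(T̄)/(0.82)² = 36/(1666·0.82²) = 0.0321.

0.0321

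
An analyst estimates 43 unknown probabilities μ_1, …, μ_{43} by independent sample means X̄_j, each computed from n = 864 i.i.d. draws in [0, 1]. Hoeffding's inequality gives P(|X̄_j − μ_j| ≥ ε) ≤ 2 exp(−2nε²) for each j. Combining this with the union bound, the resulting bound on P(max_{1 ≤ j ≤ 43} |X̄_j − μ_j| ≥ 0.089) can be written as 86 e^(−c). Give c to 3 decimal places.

13.687

Union bound over the 43 events: P(max_{1 ≤ j ≤ 43} |X̄_j − μ_j| ≥ 0.089) ≤ 43·2·exp(−2nε²) = 86 exp(−2·864·0.089²).
So c = 2·864·0.089² = 13.6875.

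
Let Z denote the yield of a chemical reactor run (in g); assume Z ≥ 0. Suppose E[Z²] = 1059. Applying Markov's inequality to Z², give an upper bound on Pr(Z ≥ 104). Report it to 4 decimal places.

Since Z ≥ 0, the event {Z ≥ 104} is the same as {Z² ≥ 10816}.
Markov's inequality applied to Z² gives Pr(Z² ≥ 10816) ≤ E[Z²]/10816 = 1059/10816 = 0.0979.

0.0979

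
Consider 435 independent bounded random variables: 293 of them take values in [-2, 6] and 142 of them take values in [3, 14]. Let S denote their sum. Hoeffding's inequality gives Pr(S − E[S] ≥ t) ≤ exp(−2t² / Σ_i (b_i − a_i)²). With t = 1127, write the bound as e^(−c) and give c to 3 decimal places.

Σ(b_i − a_i)² = 293·8² + 142·11² = 35934.
c = 2t² / 35934 = 2·1127² / 35934 = 70.6923.

70.692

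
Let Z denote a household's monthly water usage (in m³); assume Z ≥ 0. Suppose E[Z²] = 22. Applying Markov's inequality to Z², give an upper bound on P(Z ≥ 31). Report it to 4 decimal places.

Since Z ≥ 0, the event {Z ≥ 31} is the same as {Z² ≥ 961}.
Markov's inequality applied to Z² gives P(Z² ≥ 961) ≤ E[Z²]/961 = 22/961 = 0.0229.

0.0229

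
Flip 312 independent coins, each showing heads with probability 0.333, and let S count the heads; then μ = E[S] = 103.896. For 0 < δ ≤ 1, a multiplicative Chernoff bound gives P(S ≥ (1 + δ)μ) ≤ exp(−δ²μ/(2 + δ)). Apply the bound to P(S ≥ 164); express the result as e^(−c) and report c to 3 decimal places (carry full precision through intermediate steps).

Write 164 = (1 + δ)μ, so δ = 164/103.896 − 1 = 0.5785016…
Then the exponent is δ²μ/(2 + δ) = (164 − μ)² / (μ·(2 + δ)) = 13.484676.

13.485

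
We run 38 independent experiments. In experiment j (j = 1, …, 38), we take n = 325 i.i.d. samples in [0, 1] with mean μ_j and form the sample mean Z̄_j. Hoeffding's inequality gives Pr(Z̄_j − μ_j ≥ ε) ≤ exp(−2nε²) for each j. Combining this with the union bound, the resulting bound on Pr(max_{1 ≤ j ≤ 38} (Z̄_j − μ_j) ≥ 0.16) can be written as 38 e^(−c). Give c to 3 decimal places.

16.640

Union bound over the 38 events: Pr(max_{1 ≤ j ≤ 38} (Z̄_j − μ_j) ≥ 0.16) ≤ 38·exp(−2nε²) = 38 exp(−2·325·0.16²).
So c = 2·325·0.16² = 16.6400.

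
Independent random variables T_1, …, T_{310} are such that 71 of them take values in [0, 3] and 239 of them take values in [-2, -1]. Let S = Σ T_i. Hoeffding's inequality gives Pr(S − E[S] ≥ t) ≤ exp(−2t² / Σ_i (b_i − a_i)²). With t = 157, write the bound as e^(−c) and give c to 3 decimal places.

56.148

Σ(b_i − a_i)² = 71·3² + 239·1² = 878.
c = 2t² / 878 = 2·157² / 878 = 56.1481.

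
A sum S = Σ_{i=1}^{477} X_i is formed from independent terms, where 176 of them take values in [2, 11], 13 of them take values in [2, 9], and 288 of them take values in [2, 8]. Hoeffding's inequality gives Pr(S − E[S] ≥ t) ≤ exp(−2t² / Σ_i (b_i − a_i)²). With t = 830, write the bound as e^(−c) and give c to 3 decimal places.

54.543

Σ(b_i − a_i)² = 176·9² + 13·7² + 288·6² = 25261.
c = 2t² / 25261 = 2·830² / 25261 = 54.5426.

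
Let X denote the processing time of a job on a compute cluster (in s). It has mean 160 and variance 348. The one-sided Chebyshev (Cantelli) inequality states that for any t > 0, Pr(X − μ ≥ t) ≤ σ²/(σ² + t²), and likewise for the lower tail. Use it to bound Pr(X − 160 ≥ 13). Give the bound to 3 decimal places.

0.673

Here σ² = 348 and t = 13, so σ² + t² = 517.
Cantelli's bound: 348/517 = 0.6731.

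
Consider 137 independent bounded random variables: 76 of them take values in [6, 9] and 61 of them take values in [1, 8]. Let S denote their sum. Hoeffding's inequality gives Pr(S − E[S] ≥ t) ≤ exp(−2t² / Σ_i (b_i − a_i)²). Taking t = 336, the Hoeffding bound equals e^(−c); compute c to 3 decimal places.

Σ(b_i − a_i)² = 76·3² + 61·7² = 3673.
c = 2t² / 3673 = 2·336² / 3673 = 61.4735.

61.473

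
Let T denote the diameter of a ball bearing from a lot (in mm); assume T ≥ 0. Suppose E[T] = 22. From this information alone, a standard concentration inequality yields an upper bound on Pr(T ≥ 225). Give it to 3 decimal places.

0.098

Only the mean of a non-negative variable is known, so Markov's inequality is the applicable tail bound.
Markov's inequality: for a non-negative random variable, Pr(T ≥ a) ≤ E[T]/a.
Here E[T] = 22 and a = 225, so the bound is 22/225 = 0.0978.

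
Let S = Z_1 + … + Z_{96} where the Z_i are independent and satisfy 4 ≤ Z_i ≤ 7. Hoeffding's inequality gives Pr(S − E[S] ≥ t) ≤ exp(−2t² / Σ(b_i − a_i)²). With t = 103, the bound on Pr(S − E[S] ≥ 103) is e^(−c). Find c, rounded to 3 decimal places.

Σ(b_i − a_i)² = 96·(3)² = 864.
c = 2t²/864 = 2·103²/864 = 24.5579.

24.558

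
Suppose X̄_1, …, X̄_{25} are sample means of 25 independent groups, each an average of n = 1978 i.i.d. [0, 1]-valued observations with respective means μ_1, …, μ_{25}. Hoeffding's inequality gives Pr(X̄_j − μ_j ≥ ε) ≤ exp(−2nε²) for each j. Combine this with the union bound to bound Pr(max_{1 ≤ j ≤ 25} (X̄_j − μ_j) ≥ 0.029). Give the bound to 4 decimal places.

Per-experiment Hoeffding bound: exp(−2·1978·0.029²) = exp(−3.32700) = 0.035901.
Union bound over 25 events: 25·0.035901 = 0.89752.

0.8975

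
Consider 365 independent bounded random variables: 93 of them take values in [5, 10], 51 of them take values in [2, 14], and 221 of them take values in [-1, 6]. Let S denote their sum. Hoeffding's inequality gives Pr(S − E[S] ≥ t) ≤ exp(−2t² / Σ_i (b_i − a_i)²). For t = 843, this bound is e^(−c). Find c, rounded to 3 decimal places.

Σ(b_i − a_i)² = 93·5² + 51·12² + 221·7² = 20498.
c = 2t² / 20498 = 2·843² / 20498 = 69.3384.

69.338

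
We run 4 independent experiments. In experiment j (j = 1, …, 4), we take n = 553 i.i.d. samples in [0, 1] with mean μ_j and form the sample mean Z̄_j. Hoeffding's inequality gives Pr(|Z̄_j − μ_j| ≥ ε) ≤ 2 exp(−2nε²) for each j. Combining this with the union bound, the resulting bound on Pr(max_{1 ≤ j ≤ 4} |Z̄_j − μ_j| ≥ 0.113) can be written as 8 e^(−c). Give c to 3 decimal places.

14.123

Union bound over the 4 events: Pr(max_{1 ≤ j ≤ 4} |Z̄_j − μ_j| ≥ 0.113) ≤ 4·2·exp(−2nε²) = 8 exp(−2·553·0.113²).
So c = 2·553·0.113² = 14.1225.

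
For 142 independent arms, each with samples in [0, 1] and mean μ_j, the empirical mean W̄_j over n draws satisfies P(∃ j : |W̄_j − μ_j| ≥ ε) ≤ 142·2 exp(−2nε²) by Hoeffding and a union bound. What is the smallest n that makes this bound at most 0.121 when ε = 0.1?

389

Need 2·142·exp(−2nε²) ≤ 0.121, i.e. exp(−2nε²) ≤ 0.121/284.
So 2nε² ≥ ln(284/0.121) = 7.760939.
Hence n ≥ 7.760939/(2·0.1²) = 388.047.
The smallest integer n is 389.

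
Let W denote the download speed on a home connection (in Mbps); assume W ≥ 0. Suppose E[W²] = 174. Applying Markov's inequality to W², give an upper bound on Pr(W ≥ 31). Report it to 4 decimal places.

Since W ≥ 0, the event {W ≥ 31} is the same as {W² ≥ 961}.
Markov's inequality applied to W² gives Pr(W² ≥ 961) ≤ E[W²]/961 = 174/961 = 0.1811.

0.1811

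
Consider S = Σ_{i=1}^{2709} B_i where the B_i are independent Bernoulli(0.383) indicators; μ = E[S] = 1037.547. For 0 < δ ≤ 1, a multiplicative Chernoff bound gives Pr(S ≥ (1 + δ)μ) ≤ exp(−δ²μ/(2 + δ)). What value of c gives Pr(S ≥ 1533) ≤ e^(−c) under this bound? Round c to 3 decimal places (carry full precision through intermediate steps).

Write 1533 = (1 + δ)μ, so δ = 1533/1037.547 − 1 = 0.4775234…
Then the exponent is δ²μ/(2 + δ) = (1533 − μ)² / (μ·(2 + δ)) = 95.494724.

95.495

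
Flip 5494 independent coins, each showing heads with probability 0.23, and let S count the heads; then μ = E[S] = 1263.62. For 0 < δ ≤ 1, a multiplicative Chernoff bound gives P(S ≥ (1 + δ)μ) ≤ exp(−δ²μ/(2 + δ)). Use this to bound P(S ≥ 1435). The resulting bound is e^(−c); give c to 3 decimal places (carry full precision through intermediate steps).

Write 1435 = (1 + δ)μ, so δ = 1435/1263.62 − 1 = 0.1356262…
Then the exponent is δ²μ/(2 + δ) = (1435 − μ)² / (μ·(2 + δ)) = 10.883750.

10.884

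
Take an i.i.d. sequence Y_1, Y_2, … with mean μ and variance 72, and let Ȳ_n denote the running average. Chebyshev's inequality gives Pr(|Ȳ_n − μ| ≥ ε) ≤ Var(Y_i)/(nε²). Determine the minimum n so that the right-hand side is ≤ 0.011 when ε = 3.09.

Require 72/(n·3.09²) ≤ 0.011, i.e. n ≥ 72/(0.011·3.09²) = 685.524.
The smallest integer n is 686.

686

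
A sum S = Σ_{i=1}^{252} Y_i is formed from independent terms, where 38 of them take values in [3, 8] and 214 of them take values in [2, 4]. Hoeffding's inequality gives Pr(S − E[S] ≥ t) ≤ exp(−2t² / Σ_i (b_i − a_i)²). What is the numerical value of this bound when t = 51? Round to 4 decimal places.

Σ(b_i − a_i)² = 38·5² + 214·2² = 1806.
Exponent = 2·51² / 1806 = 2.88040.
Bound = exp(−2.88040) = 0.05611.

0.0561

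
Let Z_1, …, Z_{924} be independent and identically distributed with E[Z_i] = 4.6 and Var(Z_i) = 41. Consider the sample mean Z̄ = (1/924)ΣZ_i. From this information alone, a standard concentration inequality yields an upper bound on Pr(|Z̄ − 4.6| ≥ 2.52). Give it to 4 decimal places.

With mean and variance of each term known, Chebyshev's inequality bounds the deviation of the sum (or sample mean).
Var(Z̄) = Var(Z_i)/n = 41/924 = 0.044372.
Chebyshev: Pr(|Z̄ − 4.6| ≥ 2.52) ≤ Var(Z̄)/(2.52)² = 41/(924·2.52²) = 0.0070.

0.0070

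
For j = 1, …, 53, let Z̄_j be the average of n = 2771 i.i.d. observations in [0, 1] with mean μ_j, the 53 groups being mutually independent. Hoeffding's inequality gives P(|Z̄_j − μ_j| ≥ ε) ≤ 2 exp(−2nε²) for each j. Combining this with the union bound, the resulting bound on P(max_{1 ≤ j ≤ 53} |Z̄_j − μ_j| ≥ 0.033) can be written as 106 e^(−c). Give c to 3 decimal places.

6.035

Union bound over the 53 events: P(max_{1 ≤ j ≤ 53} |Z̄_j − μ_j| ≥ 0.033) ≤ 53·2·exp(−2nε²) = 106 exp(−2·2771·0.033²).
So c = 2·2771·0.033² = 6.0352.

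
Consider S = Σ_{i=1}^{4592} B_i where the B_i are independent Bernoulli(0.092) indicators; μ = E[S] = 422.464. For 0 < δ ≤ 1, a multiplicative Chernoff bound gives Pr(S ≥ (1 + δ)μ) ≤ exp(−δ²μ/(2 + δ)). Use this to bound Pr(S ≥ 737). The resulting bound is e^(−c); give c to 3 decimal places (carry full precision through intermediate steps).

85.326

Write 737 = (1 + δ)μ, so δ = 737/422.464 − 1 = 0.7445273…
Then the exponent is δ²μ/(2 + δ) = (737 − μ)² / (μ·(2 + δ)) = 85.326405.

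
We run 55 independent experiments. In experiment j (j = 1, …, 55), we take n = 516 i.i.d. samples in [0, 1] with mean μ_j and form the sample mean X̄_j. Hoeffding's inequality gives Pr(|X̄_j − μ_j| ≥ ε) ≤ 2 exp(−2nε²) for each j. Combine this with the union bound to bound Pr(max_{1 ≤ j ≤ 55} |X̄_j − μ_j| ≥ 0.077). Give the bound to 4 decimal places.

0.2421

Per-experiment Hoeffding bound: 2·exp(−2·516·0.077²) = 2·exp(−6.11873) = 0.0044025.
Union bound over 55 events: 55·0.0044025 = 0.24214.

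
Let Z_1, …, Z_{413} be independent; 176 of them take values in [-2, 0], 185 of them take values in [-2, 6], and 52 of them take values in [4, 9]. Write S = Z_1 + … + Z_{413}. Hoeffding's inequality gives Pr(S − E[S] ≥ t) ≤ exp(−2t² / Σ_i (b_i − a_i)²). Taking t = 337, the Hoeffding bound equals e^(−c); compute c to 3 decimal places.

Σ(b_i − a_i)² = 176·2² + 185·8² + 52·5² = 13844.
c = 2t² / 13844 = 2·337² / 13844 = 16.4070.

16.407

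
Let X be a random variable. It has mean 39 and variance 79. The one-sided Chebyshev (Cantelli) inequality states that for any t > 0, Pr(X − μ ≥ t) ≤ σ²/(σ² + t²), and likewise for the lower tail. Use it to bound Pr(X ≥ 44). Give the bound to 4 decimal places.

0.7596

Here σ² = 79 and t = 5, so σ² + t² = 104.
Cantelli's bound: 79/104 = 0.7596.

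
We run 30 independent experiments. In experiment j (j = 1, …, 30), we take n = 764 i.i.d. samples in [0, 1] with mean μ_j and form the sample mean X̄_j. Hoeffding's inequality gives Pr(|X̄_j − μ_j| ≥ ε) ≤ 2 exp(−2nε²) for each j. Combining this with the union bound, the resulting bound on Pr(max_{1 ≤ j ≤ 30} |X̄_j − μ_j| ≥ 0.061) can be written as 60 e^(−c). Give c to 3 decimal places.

Union bound over the 30 events: Pr(max_{1 ≤ j ≤ 30} |X̄_j − μ_j| ≥ 0.061) ≤ 30·2·exp(−2nε²) = 60 exp(−2·764·0.061²).
So c = 2·764·0.061² = 5.6857.

5.686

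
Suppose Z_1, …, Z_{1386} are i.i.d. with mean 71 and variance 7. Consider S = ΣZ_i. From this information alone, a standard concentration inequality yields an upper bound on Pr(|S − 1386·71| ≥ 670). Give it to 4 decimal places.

0.0216

With mean and variance of each term known, Chebyshev's inequality bounds the deviation of the sum (or sample mean).
Var(S) = n·Var(Z_i) = 1386·7 = 9702.
Chebyshev: Pr(|S − 1386·71| ≥ 670) ≤ Var(S)/670² = 9702/448900 = 0.0216.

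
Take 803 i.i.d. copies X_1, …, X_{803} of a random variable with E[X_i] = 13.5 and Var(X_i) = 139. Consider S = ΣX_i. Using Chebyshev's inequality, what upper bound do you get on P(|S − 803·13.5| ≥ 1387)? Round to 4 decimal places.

0.0580

Var(S) = n·Var(X_i) = 803·139 = 111617.
Chebyshev: P(|S − 803·13.5| ≥ 1387) ≤ Var(S)/1387² = 111617/1923769 = 0.0580.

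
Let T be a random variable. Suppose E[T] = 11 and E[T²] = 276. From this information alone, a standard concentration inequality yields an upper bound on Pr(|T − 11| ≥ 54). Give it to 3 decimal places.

0.053

The first two moments determine the variance, so Chebyshev's inequality is the sharpest standard bound available.
Var(T) = E[T²] − (E[T])² = 276 − 121 = 155.
Chebyshev's inequality: Pr(|T − μ| ≥ t) ≤ Var(T)/t² = 155/2916 = 0.0532.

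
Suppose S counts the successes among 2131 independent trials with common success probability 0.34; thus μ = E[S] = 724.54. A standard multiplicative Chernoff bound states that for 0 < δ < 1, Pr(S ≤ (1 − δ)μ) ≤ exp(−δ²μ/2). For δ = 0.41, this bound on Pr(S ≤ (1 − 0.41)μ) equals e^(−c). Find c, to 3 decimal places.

c = δ²μ/2 = 0.41²·724.54/2 = 60.8976.

60.898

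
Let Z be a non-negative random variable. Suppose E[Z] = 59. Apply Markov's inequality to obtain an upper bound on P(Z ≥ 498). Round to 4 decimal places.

0.1185

Markov's inequality: for a non-negative random variable, P(Z ≥ a) ≤ E[Z]/a.
Here E[Z] = 59 and a = 498, so the bound is 59/498 = 0.1185.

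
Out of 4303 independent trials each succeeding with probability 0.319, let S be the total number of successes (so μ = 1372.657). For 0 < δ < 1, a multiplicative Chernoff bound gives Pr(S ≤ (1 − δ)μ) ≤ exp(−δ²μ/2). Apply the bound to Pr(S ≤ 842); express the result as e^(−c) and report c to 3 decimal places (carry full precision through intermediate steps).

Write 842 = (1 − δ)μ, so δ = 1 − 842/1372.657 = 0.3865911…
Then the exponent is δ²μ/2 = (μ − 842)²/(2μ) = 102.573641.

102.574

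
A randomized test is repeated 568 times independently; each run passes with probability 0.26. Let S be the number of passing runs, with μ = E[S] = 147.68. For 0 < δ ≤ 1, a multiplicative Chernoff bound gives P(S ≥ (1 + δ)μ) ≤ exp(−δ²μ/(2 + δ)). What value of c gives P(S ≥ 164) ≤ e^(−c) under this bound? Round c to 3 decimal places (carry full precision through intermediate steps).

Write 164 = (1 + δ)μ, so δ = 164/147.68 − 1 = 0.1105092…
Then the exponent is δ²μ/(2 + δ) = (164 − μ)² / (μ·(2 + δ)) = 0.854538.

0.855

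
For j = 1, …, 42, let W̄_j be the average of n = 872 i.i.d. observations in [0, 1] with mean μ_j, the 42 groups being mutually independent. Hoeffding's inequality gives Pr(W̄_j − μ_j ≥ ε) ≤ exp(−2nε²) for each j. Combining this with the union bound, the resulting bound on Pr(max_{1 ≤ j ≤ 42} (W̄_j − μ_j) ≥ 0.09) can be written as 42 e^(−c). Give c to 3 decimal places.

14.126

Union bound over the 42 events: Pr(max_{1 ≤ j ≤ 42} (W̄_j − μ_j) ≥ 0.09) ≤ 42·exp(−2nε²) = 42 exp(−2·872·0.09²).
So c = 2·872·0.09² = 14.1264.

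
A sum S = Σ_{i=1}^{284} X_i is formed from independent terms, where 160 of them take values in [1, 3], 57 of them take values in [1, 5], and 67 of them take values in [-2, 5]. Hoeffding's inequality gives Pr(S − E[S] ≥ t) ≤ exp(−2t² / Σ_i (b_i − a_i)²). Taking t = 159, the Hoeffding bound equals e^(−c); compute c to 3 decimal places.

10.457

Σ(b_i − a_i)² = 160·2² + 57·4² + 67·7² = 4835.
c = 2t² / 4835 = 2·159² / 4835 = 10.4575.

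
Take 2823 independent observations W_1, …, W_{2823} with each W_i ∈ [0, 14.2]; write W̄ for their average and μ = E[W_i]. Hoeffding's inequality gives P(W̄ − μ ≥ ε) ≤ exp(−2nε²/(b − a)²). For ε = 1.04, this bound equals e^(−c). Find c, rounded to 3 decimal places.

30.285

c = 2nε²/(b − a)² = 2·2823·1.04² / 14.2² = 30.2852.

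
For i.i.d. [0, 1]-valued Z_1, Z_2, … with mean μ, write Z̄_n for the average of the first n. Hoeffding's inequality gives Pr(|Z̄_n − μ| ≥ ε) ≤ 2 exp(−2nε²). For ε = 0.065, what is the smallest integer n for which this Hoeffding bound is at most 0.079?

383

Require 2·exp(−2nε²) ≤ 0.079, i.e. 2nε² ≥ ln(2/0.079) = 3.231455.
So n ≥ 3.231455 / (2·0.065²) = 382.421.
The smallest integer n is 383.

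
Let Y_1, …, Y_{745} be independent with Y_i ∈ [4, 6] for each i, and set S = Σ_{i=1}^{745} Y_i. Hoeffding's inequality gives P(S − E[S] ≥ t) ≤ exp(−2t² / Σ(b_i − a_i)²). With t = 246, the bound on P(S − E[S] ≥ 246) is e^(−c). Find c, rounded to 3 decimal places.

Σ(b_i − a_i)² = 745·(2)² = 2980.
c = 2t²/2980 = 2·246²/2980 = 40.6148.

40.615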